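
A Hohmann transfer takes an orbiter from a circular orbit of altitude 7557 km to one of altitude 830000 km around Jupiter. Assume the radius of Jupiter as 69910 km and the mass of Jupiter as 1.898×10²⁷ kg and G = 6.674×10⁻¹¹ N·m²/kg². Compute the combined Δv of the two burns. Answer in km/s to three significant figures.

Δv_total ≈ 21.6 km/s

μ = GM = 6.674×10⁻¹¹ × 1.898×10²⁷ = 1.267×10¹⁷ m³/s².
r₁ = 69910 + 7557 = 77467 km = 7.7467×10⁷ m.
r₂ = 69910 + 830000 = 899910 km = 8.9991×10⁸ m.
Transfer ellipse a_t = (r₁ + r₂)/2 = 4.887×10⁸ m.
At r₁: circular v_c1 = √(μ/r₁) = 40440 m/s; transfer-perijove v_p = √[μ(2/r₁ − 1/a_t)] = 54870 m/s.
Δv₁ = v_p − v_c1 = 14440 m/s.
At r₂: circular v_c2 = √(μ/r₂) = 11860 m/s; transfer-apojove v_a = √[μ(2/r₂ − 1/a_t)] = 4724 m/s.
Δv₂ = v_c2 − v_a = 7141 m/s.
Total Δv = Δv₁ + Δv₂ = 21580 m/s = 21.58 km/s.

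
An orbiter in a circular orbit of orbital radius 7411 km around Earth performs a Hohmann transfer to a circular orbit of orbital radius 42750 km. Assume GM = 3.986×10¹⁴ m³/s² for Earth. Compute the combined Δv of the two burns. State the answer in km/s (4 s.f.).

r₁ = 7411 km = 7.411×10⁶ m.
r₂ = 42750 km = 4.275×10⁷ m.
Transfer ellipse a_t = (r₁ + r₂)/2 = 2.508×10⁷ m.
At r₁: circular v_c1 = √(μ/r₁) = 7334 m/s; transfer-perigee v_p = √[μ(2/r₁ − 1/a_t)] = 9575 m/s.
Δv₁ = v_p − v_c1 = 2241 m/s.
At r₂: circular v_c2 = √(μ/r₂) = 3054 m/s; transfer-apogee v_a = √[μ(2/r₂ − 1/a_t)] = 1660 m/s.
Δv₂ = v_c2 − v_a = 1394 m/s.
Total Δv = Δv₁ + Δv₂ = 3635 m/s = 3.635 km/s.

Δv_total ≈ 3.635 km/s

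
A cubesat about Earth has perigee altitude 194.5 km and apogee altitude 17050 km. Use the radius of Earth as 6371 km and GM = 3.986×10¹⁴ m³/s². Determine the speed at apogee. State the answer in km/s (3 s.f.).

v ≈ 2.73 km/s

r_p = 6371 + 194.5 = 6565.5 km = 6.5655×10⁶ m.
r_a = 6371 + 17050 = 23421 km = 2.3421×10⁷ m.
Semi-major axis a = (r_p + r_a)/2 = 14993 km = 1.499×10⁷ m.
Vis-viva: v² = μ(2/r − 1/a) = 3.986×10¹⁴ × (8.539×10⁻⁸ − 6.670×10⁻⁸) = 7.453×10⁶ m²/s².
v = 2730 m/s = 2.730 km/s.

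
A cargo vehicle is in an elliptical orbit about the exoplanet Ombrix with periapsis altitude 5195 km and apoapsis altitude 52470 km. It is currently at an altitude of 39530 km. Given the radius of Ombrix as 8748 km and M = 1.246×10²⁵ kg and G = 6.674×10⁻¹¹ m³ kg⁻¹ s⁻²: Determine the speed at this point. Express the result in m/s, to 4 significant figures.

v ≈ 3510 m/s

μ = GM = 6.674×10⁻¹¹ × 1.246×10²⁵ = 8.316×10¹⁴ m³/s².
r_p = 8748 + 5195 = 13943 km = 1.3943×10⁷ m.
r_a = 8748 + 52470 = 61218 km = 6.1218×10⁷ m.
r = 8748 + 39530 = 48278 km = 4.828×10⁷ m.
Semi-major axis a = (r_p + r_a)/2 = 37580 km = 3.758×10⁷ m.
Vis-viva: v² = μ(2/r − 1/a) = 8.316×10¹⁴ × (4.143×10⁻⁸ − 2.661×10⁻⁸) = 1.232×10⁷ m²/s².
v = 3510 m/s.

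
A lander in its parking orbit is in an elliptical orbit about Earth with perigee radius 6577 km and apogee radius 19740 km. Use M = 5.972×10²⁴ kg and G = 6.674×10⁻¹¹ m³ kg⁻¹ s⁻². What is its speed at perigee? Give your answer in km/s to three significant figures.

v ≈ 9.53 km/s

μ = GM = 6.674×10⁻¹¹ × 5.972×10²⁴ = 3.986×10¹⁴ m³/s².
Semi-major axis a = (r_p + r_a)/2 = 13158 km = 1.316×10⁷ m.
Vis-viva: v² = μ(2/r − 1/a) = 3.986×10¹⁴ × (3.041×10⁻⁷ − 7.600×10⁻⁸) = 9.091×10⁷ m²/s².
v = 9535 m/s = 9.535 km/s.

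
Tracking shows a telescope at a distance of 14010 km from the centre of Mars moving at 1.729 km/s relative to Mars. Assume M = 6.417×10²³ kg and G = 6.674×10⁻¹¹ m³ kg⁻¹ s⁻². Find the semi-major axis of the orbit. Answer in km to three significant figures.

a ≈ 13700 km

μ = GM = 6.674×10⁻¹¹ × 6.417×10²³ = 4.283×10¹³ m³/s².
r = 1.401×10⁷ m.
Vis-viva rearranged: 1/a = 2/r − v²/μ = 1.428×10⁻⁷ − 6.980×10⁻⁸ = 7.295×10⁻⁸ m⁻¹.
a = 1.371×10⁷ m = 13708 km.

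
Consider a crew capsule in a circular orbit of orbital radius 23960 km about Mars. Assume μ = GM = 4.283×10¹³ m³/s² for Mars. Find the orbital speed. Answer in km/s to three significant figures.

r = 23960 km = 2.396×10⁷ m.
For a circular orbit v = √(μ/r) = √(4.283×10¹³ / 2.396×10⁷) = √(1.788×10⁶) = 1337 m/s.
That is 1.337 km/s.

v ≈ 1.34 km/s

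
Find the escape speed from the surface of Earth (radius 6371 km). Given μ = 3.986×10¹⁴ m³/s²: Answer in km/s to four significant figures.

v_esc ≈ 11.19 km/s

r = R = 6.371×10⁶ m.
Escape speed v_esc = √(2μ/r) = √(2 × 3.986×10¹⁴ / 6.371×10⁶) = √(1.251×10⁸) = 11190 m/s.
= 11.19 km/s.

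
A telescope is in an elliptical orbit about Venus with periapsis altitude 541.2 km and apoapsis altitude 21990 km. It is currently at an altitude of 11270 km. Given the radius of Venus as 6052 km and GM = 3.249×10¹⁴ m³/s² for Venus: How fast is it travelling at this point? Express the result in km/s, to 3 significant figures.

r_p = 6052 + 541.2 = 6593.2 km = 6.5932×10⁶ m.
r_a = 6052 + 21990 = 28042 km = 2.8042×10⁷ m.
r = 6052 + 11270 = 17322 km = 1.732×10⁷ m.
Semi-major axis a = (r_p + r_a)/2 = 17318 km = 1.732×10⁷ m.
Vis-viva: v² = μ(2/r − 1/a) = 3.249×10¹⁴ × (1.155×10⁻⁷ − 5.774×10⁻⁸) = 1.875×10⁷ m²/s².
v = 4330 m/s = 4.330 km/s.

v ≈ 4.33 km/s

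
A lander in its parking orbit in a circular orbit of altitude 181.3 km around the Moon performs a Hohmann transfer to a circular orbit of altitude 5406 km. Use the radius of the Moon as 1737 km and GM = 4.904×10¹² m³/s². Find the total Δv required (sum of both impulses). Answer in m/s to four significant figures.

Δv_total ≈ 698.1 m/s

r₁ = 1737 + 181.3 = 1918.3 km = 1.9183×10⁶ m.
r₂ = 1737 + 5406 = 7143.0 km = 7.1430×10⁶ m.
Transfer ellipse a_t = (r₁ + r₂)/2 = 4.531×10⁶ m.
At r₁: circular v_c1 = √(μ/r₁) = 1599 m/s; transfer-perilune v_p = √[μ(2/r₁ − 1/a_t)] = 2008 m/s.
Δv₁ = v_p − v_c1 = 408.7 m/s.
At r₂: circular v_c2 = √(μ/r₂) = 828.6 m/s; transfer-apolune v_a = √[μ(2/r₂ − 1/a_t)] = 539.2 m/s.
Δv₂ = v_c2 − v_a = 289.4 m/s.
Total Δv = Δv₁ + Δv₂ = 698.1 m/s.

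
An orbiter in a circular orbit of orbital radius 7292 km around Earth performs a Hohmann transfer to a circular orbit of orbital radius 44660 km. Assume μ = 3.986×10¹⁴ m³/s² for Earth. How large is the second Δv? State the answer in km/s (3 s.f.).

Δv ≈ 1.40 km/s

r₁ = 7292 km = 7.292×10⁶ m.
r₂ = 44660 km = 4.466×10⁷ m.
Transfer ellipse a_t = (r₁ + r₂)/2 = 2.598×10⁷ m.
At r₁: circular v_c1 = √(μ/r₁) = 7393 m/s; transfer-perigee v_p = √[μ(2/r₁ − 1/a_t)] = 9694 m/s.
At r₂: circular v_c2 = √(μ/r₂) = 2988 m/s; transfer-apogee v_a = √[μ(2/r₂ − 1/a_t)] = 1583 m/s.
Δv₂ = v_c2 − v_a = 1405 m/s.
= 1.405 km/s.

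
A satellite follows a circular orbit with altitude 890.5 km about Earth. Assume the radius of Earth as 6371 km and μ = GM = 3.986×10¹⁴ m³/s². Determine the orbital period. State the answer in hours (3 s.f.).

r = 6371 + 890.5 = 7261.5 km = 7.2615×10⁶ m.
Kepler's third law: T = 2π√(r³/μ) = 2π√((7.262×10⁶)³ / 3.986×10¹⁴).
r³/μ = 9.606×10⁵ s², so T = 2π × 9.801×10² = 6.158×10³ s.
Converting: 6.158×10³ s ÷ 3600 = 1.711 hours.

T ≈ 1.71 hours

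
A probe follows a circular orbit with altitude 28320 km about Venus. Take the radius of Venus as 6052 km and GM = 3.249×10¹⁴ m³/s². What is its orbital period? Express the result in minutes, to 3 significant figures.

r = 6052 + 28320 = 34372 km = 3.4372×10⁷ m.
Kepler's third law: T = 2π√(r³/μ) = 2π√((3.437×10⁷)³ / 3.249×10¹⁴).
r³/μ = 1.250×10⁸ s², so T = 2π × 1.118×10⁴ = 7.024×10⁴ s.
Converting: 7.024×10⁴ s ÷ 60.00 = 1171 minutes.

T ≈ 1170 minutes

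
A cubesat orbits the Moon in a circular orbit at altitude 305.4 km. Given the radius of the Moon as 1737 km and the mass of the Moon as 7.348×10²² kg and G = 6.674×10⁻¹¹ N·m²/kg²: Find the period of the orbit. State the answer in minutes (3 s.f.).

T ≈ 138 minutes

μ = GM = 6.674×10⁻¹¹ × 7.348×10²² = 4.904×10¹² m³/s².
r = 1737 + 305.4 = 2042.4 km = 2.0424×10⁶ m.
Kepler's third law: T = 2π√(r³/μ) = 2π√((2.042×10⁶)³ / 4.904×10¹²).
r³/μ = 1.737×10⁶ s², so T = 2π × 1.318×10³ = 8.282×10³ s.
Converting: 8.282×10³ s ÷ 60.00 = 138.0 minutes.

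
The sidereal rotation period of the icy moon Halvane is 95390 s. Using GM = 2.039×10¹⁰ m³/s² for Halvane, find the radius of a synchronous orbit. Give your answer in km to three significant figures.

A synchronous orbit has period T, so by Kepler's third law a = (μT²/4π²)^(1/3).
μT²/4π² = 2.039×10¹⁰ × (9.539×10⁴)² / 39.48 = 4.700×10¹⁸ m³.
a = 1.675×10⁶ m = 1675.0 km.

r_sync ≈ 1680 km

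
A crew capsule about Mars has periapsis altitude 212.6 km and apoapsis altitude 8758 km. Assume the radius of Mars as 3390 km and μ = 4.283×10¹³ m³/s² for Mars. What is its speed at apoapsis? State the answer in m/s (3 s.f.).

r_p = 3390 + 212.6 = 3602.6 km = 3.6026×10⁶ m.
r_a = 3390 + 8758 = 12148 km = 1.2148×10⁷ m.
Semi-major axis a = (r_p + r_a)/2 = 7875.3 km = 7.875×10⁶ m.
Vis-viva: v² = μ(2/r − 1/a) = 4.283×10¹³ × (1.646×10⁻⁷ − 1.270×10⁻⁷) = 1.613×10⁶ m²/s².
v = 1270 m/s.

v ≈ 1270 m/s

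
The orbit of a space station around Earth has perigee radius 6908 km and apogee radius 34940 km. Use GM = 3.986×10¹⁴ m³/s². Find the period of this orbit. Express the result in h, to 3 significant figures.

Semi-major axis a = (r_p + r_a)/2 = (6908.0 + 34940)/2 = 20924 km = 2.092×10⁷ m.
By Kepler's third law T = 2π√(a³/μ) = 2π × 4.794×10³ = 3.012×10⁴ s.
= 8.367 h.

T ≈ 8.37 h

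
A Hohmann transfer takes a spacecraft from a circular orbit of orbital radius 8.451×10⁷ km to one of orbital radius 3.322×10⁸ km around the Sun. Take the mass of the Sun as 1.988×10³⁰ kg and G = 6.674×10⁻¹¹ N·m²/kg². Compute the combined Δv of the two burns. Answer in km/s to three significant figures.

μ = GM = 6.674×10⁻¹¹ × 1.988×10³⁰ = 1.327×10²⁰ m³/s².
r₁ = 8.451×10⁷ km = 8.451×10¹⁰ m.
r₂ = 3.322×10⁸ km = 3.322×10¹¹ m.
Transfer ellipse a_t = (r₁ + r₂)/2 = 2.084×10¹¹ m.
At r₁: circular v_c1 = √(μ/r₁) = 39620 m/s; transfer-perihelion v_p = √[μ(2/r₁ − 1/a_t)] = 50030 m/s.
Δv₁ = v_p − v_c1 = 10410 m/s.
At r₂: circular v_c2 = √(μ/r₂) = 19980 m/s; transfer-aphelion v_a = √[μ(2/r₂ − 1/a_t)] = 12730 m/s.
Δv₂ = v_c2 − v_a = 7257 m/s.
Total Δv = Δv₁ + Δv₂ = 17670 m/s = 17.67 km/s.

Δv_total ≈ 17.7 km/s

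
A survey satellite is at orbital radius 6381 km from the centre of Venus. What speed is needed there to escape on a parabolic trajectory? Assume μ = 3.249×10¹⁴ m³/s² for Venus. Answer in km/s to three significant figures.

r = 6381 km = 6.381×10⁶ m.
Escape speed v_esc = √(2μ/r) = √(2 × 3.249×10¹⁴ / 6.381×10⁶) = √(1.018×10⁸) = 10090 m/s.
= 10.09 km/s.

v_esc ≈ 10.1 km/s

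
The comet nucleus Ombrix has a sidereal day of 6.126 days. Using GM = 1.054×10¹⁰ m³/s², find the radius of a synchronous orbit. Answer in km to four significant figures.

T = 6.126 days = 5.293×10⁵ s.
A synchronous orbit has period T, so by Kepler's third law a = (μT²/4π²)^(1/3).
μT²/4π² = 1.054×10¹⁰ × (5.293×10⁵)² / 39.48 = 7.479×10¹⁹ m³.
a = 4.213×10⁶ m = 4213.3 km.

r_sync ≈ 4213 km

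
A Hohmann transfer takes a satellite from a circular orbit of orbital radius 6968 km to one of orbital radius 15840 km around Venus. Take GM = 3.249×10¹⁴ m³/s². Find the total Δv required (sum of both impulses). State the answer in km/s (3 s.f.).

Δv_total ≈ 2.21 km/s

r₁ = 6968 km = 6.968×10⁶ m.
r₂ = 15840 km = 1.584×10⁷ m.
Transfer ellipse a_t = (r₁ + r₂)/2 = 1.140×10⁷ m.
At r₁: circular v_c1 = √(μ/r₁) = 6828 m/s; transfer-periapsis v_p = √[μ(2/r₁ − 1/a_t)] = 8048 m/s.
Δv₁ = v_p − v_c1 = 1219 m/s.
At r₂: circular v_c2 = √(μ/r₂) = 4529 m/s; transfer-apoapsis v_a = √[μ(2/r₂ − 1/a_t)] = 3540 m/s.
Δv₂ = v_c2 − v_a = 988.8 m/s.
Total Δv = Δv₁ + Δv₂ = 2208 m/s = 2.208 km/s.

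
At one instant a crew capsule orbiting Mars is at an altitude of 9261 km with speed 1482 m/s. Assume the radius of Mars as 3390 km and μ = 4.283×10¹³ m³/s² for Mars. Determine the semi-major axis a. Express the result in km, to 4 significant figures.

a ≈ 9362 km

r = 3390 + 9261 = 12651 km = 1.265×10⁷ m.
Specific orbital energy ε = v²/2 − μ/r = (1482)²/2 − 4.283×10¹³/1.265×10⁷ = -2.287×10⁶ J/kg.
Since ε = −μ/(2a), a = −μ/(2ε) = 9.362×10⁶ m = 9362.4 km.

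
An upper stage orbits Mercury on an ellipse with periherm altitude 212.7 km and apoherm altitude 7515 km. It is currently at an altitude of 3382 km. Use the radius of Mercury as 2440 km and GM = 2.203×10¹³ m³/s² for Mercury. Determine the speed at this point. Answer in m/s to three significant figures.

v ≈ 2020 m/s

r_p = 2440 + 212.7 = 2652.7 km = 2.6527×10⁶ m.
r_a = 2440 + 7515 = 9955.0 km = 9.9550×10⁶ m.
r = 2440 + 3382 = 5822.0 km = 5.822×10⁶ m.
Semi-major axis a = (r_p + r_a)/2 = 6303.9 km = 6.304×10⁶ m.
Vis-viva: v² = μ(2/r − 1/a) = 2.203×10¹³ × (3.435×10⁻⁷ − 1.586×10⁻⁷) = 4.073×10⁶ m²/s².
v = 2018 m/s.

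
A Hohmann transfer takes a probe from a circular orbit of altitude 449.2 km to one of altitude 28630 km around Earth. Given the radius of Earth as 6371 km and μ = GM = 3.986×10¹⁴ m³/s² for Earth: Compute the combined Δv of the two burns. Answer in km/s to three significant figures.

Δv_total ≈ 3.69 km/s

r₁ = 6371 + 449.2 = 6820.2 km = 6.8202×10⁶ m.
r₂ = 6371 + 28630 = 35001 km = 3.5001×10⁷ m.
Transfer ellipse a_t = (r₁ + r₂)/2 = 2.091×10⁷ m.
At r₁: circular v_c1 = √(μ/r₁) = 7645 m/s; transfer-perigee v_p = √[μ(2/r₁ − 1/a_t)] = 9891 m/s.
Δv₁ = v_p − v_c1 = 2246 m/s.
At r₂: circular v_c2 = √(μ/r₂) = 3375 m/s; transfer-apogee v_a = √[μ(2/r₂ − 1/a_t)] = 1927 m/s.
Δv₂ = v_c2 − v_a = 1447 m/s.
Total Δv = Δv₁ + Δv₂ = 3693 m/s = 3.693 km/s.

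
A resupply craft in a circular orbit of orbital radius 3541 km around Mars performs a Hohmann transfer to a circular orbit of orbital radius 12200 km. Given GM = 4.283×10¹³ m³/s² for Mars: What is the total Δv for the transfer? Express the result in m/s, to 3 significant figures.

r₁ = 3541 km = 3.541×10⁶ m.
r₂ = 12200 km = 1.220×10⁷ m.
Transfer ellipse a_t = (r₁ + r₂)/2 = 7.870×10⁶ m.
At r₁: circular v_c1 = √(μ/r₁) = 3478 m/s; transfer-periapsis v_p = √[μ(2/r₁ − 1/a_t)] = 4330 m/s.
Δv₁ = v_p − v_c1 = 852.2 m/s.
At r₂: circular v_c2 = √(μ/r₂) = 1874 m/s; transfer-apoapsis v_a = √[μ(2/r₂ − 1/a_t)] = 1257 m/s.
Δv₂ = v_c2 − v_a = 616.9 m/s.
Total Δv = Δv₁ + Δv₂ = 1469 m/s.

Δv_total ≈ 1470 m/s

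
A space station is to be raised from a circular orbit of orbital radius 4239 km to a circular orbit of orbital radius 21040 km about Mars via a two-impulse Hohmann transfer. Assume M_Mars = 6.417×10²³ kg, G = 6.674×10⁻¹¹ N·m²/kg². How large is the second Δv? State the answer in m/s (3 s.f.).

Δv ≈ 600 m/s

μ = GM = 6.674×10⁻¹¹ × 6.417×10²³ = 4.283×10¹³ m³/s².
r₁ = 4239 km = 4.239×10⁶ m.
r₂ = 21040 km = 2.104×10⁷ m.
Transfer ellipse a_t = (r₁ + r₂)/2 = 1.264×10⁷ m.
At r₁: circular v_c1 = √(μ/r₁) = 3179 m/s; transfer-periapsis v_p = √[μ(2/r₁ − 1/a_t)] = 4101 m/s.
At r₂: circular v_c2 = √(μ/r₂) = 1427 m/s; transfer-apoapsis v_a = √[μ(2/r₂ − 1/a_t)] = 826.2 m/s.
Δv₂ = v_c2 − v_a = 600.5 m/s.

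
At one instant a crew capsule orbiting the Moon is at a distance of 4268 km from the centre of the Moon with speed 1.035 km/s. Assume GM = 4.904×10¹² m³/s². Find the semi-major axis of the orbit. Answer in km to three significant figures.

a ≈ 4000 km

r = 4.268×10⁶ m.
Vis-viva rearranged: 1/a = 2/r − v²/μ = 4.686×10⁻⁷ − 2.184×10⁻⁷ = 2.502×10⁻⁷ m⁻¹.
a = 3.997×10⁶ m = 3997.4 km.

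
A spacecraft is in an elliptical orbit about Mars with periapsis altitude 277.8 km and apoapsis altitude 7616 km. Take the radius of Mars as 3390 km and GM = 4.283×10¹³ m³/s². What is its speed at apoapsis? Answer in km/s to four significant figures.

v ≈ 1.395 km/s

r_p = 3390 + 277.8 = 3667.8 km = 3.6678×10⁶ m.
r_a = 3390 + 7616 = 11006 km = 1.1006×10⁷ m.
Semi-major axis a = (r_p + r_a)/2 = 7336.9 km = 7.337×10⁶ m.
Vis-viva: v² = μ(2/r − 1/a) = 4.283×10¹³ × (1.817×10⁻⁷ − 1.363×10⁻⁷) = 1.945×10⁶ m²/s².
v = 1395 m/s = 1.395 km/s.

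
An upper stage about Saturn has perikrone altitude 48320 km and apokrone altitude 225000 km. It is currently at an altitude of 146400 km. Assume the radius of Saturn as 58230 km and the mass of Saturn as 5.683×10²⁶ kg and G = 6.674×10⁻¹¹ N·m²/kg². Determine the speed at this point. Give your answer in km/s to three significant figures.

μ = GM = 6.674×10⁻¹¹ × 5.683×10²⁶ = 3.793×10¹⁶ m³/s².
r_p = 58230 + 48320 = 106550 km = 1.0655×10⁸ m.
r_a = 58230 + 225000 = 283230 km = 2.8323×10⁸ m.
r = 58230 + 146400 = 2.0463×10⁵ km = 2.046×10⁸ m.
Semi-major axis a = (r_p + r_a)/2 = 1.9489×10⁵ km = 1.949×10⁸ m.
Vis-viva: v² = μ(2/r − 1/a) = 3.793×10¹⁶ × (9.774×10⁻⁹ − 5.131×10⁻⁹) = 1.761×10⁸ m²/s².
v = 13270 m/s = 13.27 km/s.

v ≈ 13.3 km/s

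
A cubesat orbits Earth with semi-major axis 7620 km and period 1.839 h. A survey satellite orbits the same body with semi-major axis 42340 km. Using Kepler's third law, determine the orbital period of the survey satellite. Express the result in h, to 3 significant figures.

Kepler's third law: T² ∝ a³, so T₂ = T₁ (a₂/a₁)^(3/2).
a₂/a₁ = 5.556, (a₂/a₁)^(3/2) = 13.10.
T₂ = 1.839 × 13.10 = 24.09 h.

T₂ ≈ 24.1 h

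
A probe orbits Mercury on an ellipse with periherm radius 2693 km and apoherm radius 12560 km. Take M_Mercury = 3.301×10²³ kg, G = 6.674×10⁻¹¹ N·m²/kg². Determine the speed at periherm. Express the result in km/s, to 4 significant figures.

v ≈ 3.671 km/s

μ = GM = 6.674×10⁻¹¹ × 3.301×10²³ = 2.203×10¹³ m³/s².
Semi-major axis a = (r_p + r_a)/2 = 7626.5 km = 7.626×10⁶ m.
Vis-viva: v² = μ(2/r − 1/a) = 2.203×10¹³ × (7.427×10⁻⁷ − 1.311×10⁻⁷) = 1.347×10⁷ m²/s².
v = 3671 m/s = 3.671 km/s.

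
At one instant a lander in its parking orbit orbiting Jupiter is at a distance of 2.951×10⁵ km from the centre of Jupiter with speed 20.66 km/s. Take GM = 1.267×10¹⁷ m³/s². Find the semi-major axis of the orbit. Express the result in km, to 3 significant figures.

r = 2.951×10⁸ m.
Specific orbital energy ε = v²/2 − μ/r = (20660)²/2 − 1.267×10¹⁷/2.951×10⁸ = -2.159×10⁸ J/kg.
Since ε = −μ/(2a), a = −μ/(2ε) = 2.934×10⁸ m = 2.9338×10⁵ km.

a ≈ 2.93×10⁵ km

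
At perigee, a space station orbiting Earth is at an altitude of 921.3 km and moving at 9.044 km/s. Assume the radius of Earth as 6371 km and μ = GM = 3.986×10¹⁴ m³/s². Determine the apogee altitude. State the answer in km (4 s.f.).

apogee altitude ≈ 15300 km

r_p = 6371 + 921.3 = 7292.3 km = 7.292×10⁶ m.
Specific energy ε = v²/2 − μ/r = -1.376×10⁷ J/kg, so a = −μ/(2ε) = 1.448×10⁷ m.
The apsides satisfy r_p + r_a = 2a, so the apogee radius is 2a − r_p = 2.167×10⁷ m = 21669 km.
Apogee altitude = 21669 − 6371 = 15298 km.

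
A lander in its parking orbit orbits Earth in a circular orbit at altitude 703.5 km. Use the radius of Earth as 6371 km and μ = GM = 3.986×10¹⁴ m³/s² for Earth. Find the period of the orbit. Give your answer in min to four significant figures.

T ≈ 98.70 min

r = 6371 + 703.5 = 7074.5 km = 7.0745×10⁶ m.
Kepler's third law: T = 2π√(r³/μ) = 2π√((7.074×10⁶)³ / 3.986×10¹⁴).
r³/μ = 8.883×10⁵ s², so T = 2π × 9.425×10² = 5.922×10³ s.
Converting: 5.922×10³ s ÷ 60.00 = 98.70 min.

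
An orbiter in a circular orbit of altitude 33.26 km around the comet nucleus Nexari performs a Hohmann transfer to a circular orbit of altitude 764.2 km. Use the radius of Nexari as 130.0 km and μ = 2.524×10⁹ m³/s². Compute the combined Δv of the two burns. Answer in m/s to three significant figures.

r₁ = 130.0 + 33.26 = 163.26 km = 1.6326×10⁵ m.
r₂ = 130.0 + 764.2 = 894.20 km = 8.9420×10⁵ m.
Transfer ellipse a_t = (r₁ + r₂)/2 = 5.287×10⁵ m.
At r₁: circular v_c1 = √(μ/r₁) = 124.3 m/s; transfer-periapsis v_p = √[μ(2/r₁ − 1/a_t)] = 161.7 m/s.
Δv₁ = v_p − v_c1 = 37.36 m/s.
At r₂: circular v_c2 = √(μ/r₂) = 53.13 m/s; transfer-apoapsis v_a = √[μ(2/r₂ − 1/a_t)] = 29.52 m/s.
Δv₂ = v_c2 − v_a = 23.61 m/s.
Total Δv = Δv₁ + Δv₂ = 60.97 m/s.

Δv_total ≈ 61.0 m/s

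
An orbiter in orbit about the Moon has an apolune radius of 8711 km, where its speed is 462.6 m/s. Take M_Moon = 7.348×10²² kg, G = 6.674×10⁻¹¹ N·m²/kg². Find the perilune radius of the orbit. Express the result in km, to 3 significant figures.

μ = GM = 6.674×10⁻¹¹ × 7.348×10²² = 4.904×10¹² m³/s².
r_a = 8.711×10⁶ m.
Specific energy ε = v²/2 − μ/r = -4.560×10⁵ J/kg, so a = −μ/(2ε) = 5.378×10⁶ m.
The apsides satisfy r_p + r_a = 2a, so the perilune radius is 2a − r_a = 2.044×10⁶ m = 2044.1 km.

perilune radius ≈ 2040 km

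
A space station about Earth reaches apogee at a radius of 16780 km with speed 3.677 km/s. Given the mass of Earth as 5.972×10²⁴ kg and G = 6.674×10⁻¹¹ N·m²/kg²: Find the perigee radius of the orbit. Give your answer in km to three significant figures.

perigee radius ≈ 6680 km

μ = GM = 6.674×10⁻¹¹ × 5.972×10²⁴ = 3.986×10¹⁴ m³/s².
r_a = 1.678×10⁷ m.
Specific energy ε = v²/2 − μ/r = -1.699×10⁷ J/kg, so a = −μ/(2ε) = 1.173×10⁷ m.
The apsides satisfy r_p + r_a = 2a, so the perigee radius is 2a − r_a = 6.676×10⁶ m = 6675.6 km.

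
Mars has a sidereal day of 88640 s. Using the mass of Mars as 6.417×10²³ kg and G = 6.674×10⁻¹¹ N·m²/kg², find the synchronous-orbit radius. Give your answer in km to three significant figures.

μ = GM = 6.674×10⁻¹¹ × 6.417×10²³ = 4.283×10¹³ m³/s².
A synchronous orbit has period T, so by Kepler's third law a = (μT²/4π²)^(1/3).
μT²/4π² = 4.283×10¹³ × (8.864×10⁴)² / 39.48 = 8.524×10²¹ m³.
a = 2.043×10⁷ m = 20427 km.

r_sync ≈ 20400 km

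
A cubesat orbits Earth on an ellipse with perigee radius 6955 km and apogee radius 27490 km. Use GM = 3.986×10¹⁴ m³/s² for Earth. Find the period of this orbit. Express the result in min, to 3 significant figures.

Semi-major axis a = (r_p + r_a)/2 = (6955.0 + 27490)/2 = 17222 km = 1.722×10⁷ m.
By Kepler's third law T = 2π√(a³/μ) = 2π × 3.580×10³ = 2.249×10⁴ s.
= 374.9 min.

T ≈ 375 min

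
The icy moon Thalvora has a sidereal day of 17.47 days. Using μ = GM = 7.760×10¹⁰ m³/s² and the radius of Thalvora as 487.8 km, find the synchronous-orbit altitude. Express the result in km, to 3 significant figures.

h_sync ≈ 16000 km

T = 17.47 days = 1.509×10⁶ s.
A synchronous orbit has period T, so by Kepler's third law a = (μT²/4π²)^(1/3).
μT²/4π² = 7.760×10¹⁰ × (1.509×10⁶)² / 39.48 = 4.478×10²¹ m³.
a = 1.648×10⁷ m = 16483 km.
Altitude h = a − R = 16483 − 487.8 = 15995 km.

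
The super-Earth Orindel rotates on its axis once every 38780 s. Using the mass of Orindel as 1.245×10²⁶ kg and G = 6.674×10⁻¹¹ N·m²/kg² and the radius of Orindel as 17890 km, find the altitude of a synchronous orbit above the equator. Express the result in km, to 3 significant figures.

h_sync ≈ 50300 km

μ = GM = 6.674×10⁻¹¹ × 1.245×10²⁶ = 8.309×10¹⁵ m³/s².
A synchronous orbit has period T, so by Kepler's third law a = (μT²/4π²)^(1/3).
μT²/4π² = 8.309×10¹⁵ × (3.878×10⁴)² / 39.48 = 3.165×10²³ m³.
a = 6.815×10⁷ m = 68151 km.
Altitude h = a − R = 68151 − 17890 = 50261 km.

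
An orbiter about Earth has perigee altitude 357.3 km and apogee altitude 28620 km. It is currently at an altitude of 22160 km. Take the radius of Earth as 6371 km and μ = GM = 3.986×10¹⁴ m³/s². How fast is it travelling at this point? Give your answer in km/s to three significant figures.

v ≈ 2.97 km/s

r_p = 6371 + 357.3 = 6728.3 km = 6.7283×10⁶ m.
r_a = 6371 + 28620 = 34991 km = 3.4991×10⁷ m.
r = 6371 + 22160 = 28531 km = 2.853×10⁷ m.
Semi-major axis a = (r_p + r_a)/2 = 20860 km = 2.086×10⁷ m.
Vis-viva: v² = μ(2/r − 1/a) = 3.986×10¹⁴ × (7.010×10⁻⁸ − 4.794×10⁻⁸) = 8.833×10⁶ m²/s².
v = 2972 m/s = 2.972 km/s.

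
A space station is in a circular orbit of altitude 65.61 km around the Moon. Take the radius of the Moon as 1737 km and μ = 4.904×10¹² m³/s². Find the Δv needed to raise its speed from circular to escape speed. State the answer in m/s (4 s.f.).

r = 1737 + 65.61 = 1802.6 km = 1.8026×10⁶ m.
Circular speed v_c = √(μ/r) = 1649 m/s.
Escape speed v_esc = √(2μ/r) = √2 × v_c = 2333 m/s.
Δv = v_esc − v_c = 683.2 m/s.

Δv ≈ 683.2 m/s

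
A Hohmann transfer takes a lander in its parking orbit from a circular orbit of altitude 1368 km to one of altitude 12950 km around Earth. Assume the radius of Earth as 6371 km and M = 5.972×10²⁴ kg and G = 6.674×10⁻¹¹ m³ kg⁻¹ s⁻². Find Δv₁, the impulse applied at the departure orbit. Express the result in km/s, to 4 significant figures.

μ = GM = 6.674×10⁻¹¹ × 5.972×10²⁴ = 3.986×10¹⁴ m³/s².
r₁ = 6371 + 1368 = 7739.0 km = 7.7390×10⁶ m.
r₂ = 6371 + 12950 = 19321 km = 1.9321×10⁷ m.
Transfer ellipse a_t = (r₁ + r₂)/2 = 1.353×10⁷ m.
At r₁: circular v_c1 = √(μ/r₁) = 7176 m/s; transfer-perigee v_p = √[μ(2/r₁ − 1/a_t)] = 8576 m/s.
Δv₁ = v_p − v_c1 = 1399 m/s.
= 1.399 km/s.

Δv ≈ 1.399 km/s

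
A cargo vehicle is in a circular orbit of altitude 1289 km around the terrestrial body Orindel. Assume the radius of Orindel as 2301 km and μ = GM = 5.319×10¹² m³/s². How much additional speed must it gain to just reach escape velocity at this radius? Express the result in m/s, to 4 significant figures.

r = 2301 + 1289 = 3590.0 km = 3.5900×10⁶ m.
Circular speed v_c = √(μ/r) = 1217 m/s.
Escape speed v_esc = √(2μ/r) = √2 × v_c = 1721 m/s.
Δv = v_esc − v_c = 504.2 m/s.

Δv ≈ 504.2 m/s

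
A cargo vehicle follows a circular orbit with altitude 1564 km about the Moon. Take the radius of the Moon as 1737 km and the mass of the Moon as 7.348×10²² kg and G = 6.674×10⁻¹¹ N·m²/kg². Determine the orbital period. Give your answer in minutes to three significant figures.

T ≈ 284 minutes

μ = GM = 6.674×10⁻¹¹ × 7.348×10²² = 4.904×10¹² m³/s².
r = 1737 + 1564 = 3301.0 km = 3.3010×10⁶ m.
Kepler's third law: T = 2π√(r³/μ) = 2π√((3.301×10⁶)³ / 4.904×10¹²).
r³/μ = 7.335×10⁶ s², so T = 2π × 2.708×10³ = 1.702×10⁴ s.
Converting: 1.702×10⁴ s ÷ 60.00 = 283.6 minutes.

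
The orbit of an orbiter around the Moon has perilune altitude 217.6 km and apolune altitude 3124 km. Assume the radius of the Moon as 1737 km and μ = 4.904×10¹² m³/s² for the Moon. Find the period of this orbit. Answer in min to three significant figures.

r_p = 1737 + 217.6 = 1954.6 km = 1.9546×10⁶ m.
r_a = 1737 + 3124 = 4861.0 km = 4.8610×10⁶ m.
Semi-major axis a = (r_p + r_a)/2 = (1954.6 + 4861.0)/2 = 3407.8 km = 3.408×10⁶ m.
By Kepler's third law T = 2π√(a³/μ) = 2π × 2.841×10³ = 1.785×10⁴ s.
= 297.5 min.

T ≈ 297 min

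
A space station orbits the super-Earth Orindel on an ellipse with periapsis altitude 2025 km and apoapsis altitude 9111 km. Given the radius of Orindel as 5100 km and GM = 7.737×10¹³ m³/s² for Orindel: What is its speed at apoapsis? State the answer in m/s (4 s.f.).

r_p = 5100 + 2025 = 7125.0 km = 7.1250×10⁶ m.
r_a = 5100 + 9111 = 14211 km = 1.4211×10⁷ m.
Semi-major axis a = (r_p + r_a)/2 = 10668 km = 1.067×10⁷ m.
Vis-viva: v² = μ(2/r − 1/a) = 7.737×10¹³ × (1.407×10⁻⁷ − 9.374×10⁻⁸) = 3.636×10⁶ m²/s².
v = 1907 m/s.

v ≈ 1907 m/s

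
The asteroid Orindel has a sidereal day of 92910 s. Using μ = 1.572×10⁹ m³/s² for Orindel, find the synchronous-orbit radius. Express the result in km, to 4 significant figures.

A synchronous orbit has period T, so by Kepler's third law a = (μT²/4π²)^(1/3).
μT²/4π² = 1.572×10⁹ × (9.291×10⁴)² / 39.48 = 3.437×10¹⁷ m³.
a = 7.005×10⁵ m = 700.50 km.

r_sync ≈ 700.5 km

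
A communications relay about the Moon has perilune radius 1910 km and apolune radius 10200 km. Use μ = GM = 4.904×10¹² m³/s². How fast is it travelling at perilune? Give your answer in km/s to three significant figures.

Semi-major axis a = (r_p + r_a)/2 = 6055.0 km = 6.055×10⁶ m.
Vis-viva: v² = μ(2/r − 1/a) = 4.904×10¹² × (1.047×10⁻⁶ − 1.652×10⁻⁷) = 4.325×10⁶ m²/s².
v = 2080 m/s = 2.080 km/s.

v ≈ 2.08 km/s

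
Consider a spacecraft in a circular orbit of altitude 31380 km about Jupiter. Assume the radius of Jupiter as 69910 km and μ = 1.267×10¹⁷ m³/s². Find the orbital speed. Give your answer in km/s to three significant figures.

r = 69910 + 31380 = 101290 km = 1.0129×10⁸ m.
For a circular orbit v = √(μ/r) = √(1.267×10¹⁷ / 1.013×10⁸) = √(1.251×10⁹) = 35370 m/s.
That is 35.37 km/s.

v ≈ 35.4 km/s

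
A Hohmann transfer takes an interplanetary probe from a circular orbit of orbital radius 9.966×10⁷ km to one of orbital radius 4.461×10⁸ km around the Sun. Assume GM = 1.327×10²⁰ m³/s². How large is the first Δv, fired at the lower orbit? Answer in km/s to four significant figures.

Δv ≈ 10.17 km/s

r₁ = 9.966×10⁷ km = 9.966×10¹⁰ m.
r₂ = 4.461×10⁸ km = 4.461×10¹¹ m.
Transfer ellipse a_t = (r₁ + r₂)/2 = 2.729×10¹¹ m.
At r₁: circular v_c1 = √(μ/r₁) = 36490 m/s; transfer-perihelion v_p = √[μ(2/r₁ − 1/a_t)] = 46660 m/s.
Δv₁ = v_p − v_c1 = 10170 m/s.
= 10.17 km/s.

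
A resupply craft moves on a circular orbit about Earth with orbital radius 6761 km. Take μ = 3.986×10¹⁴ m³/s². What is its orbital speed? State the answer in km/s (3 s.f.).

r = 6761 km = 6.761×10⁶ m.
For a circular orbit v = √(μ/r) = √(3.986×10¹⁴ / 6.761×10⁶) = √(5.896×10⁷) = 7678 m/s.
That is 7.678 km/s.

v ≈ 7.68 km/s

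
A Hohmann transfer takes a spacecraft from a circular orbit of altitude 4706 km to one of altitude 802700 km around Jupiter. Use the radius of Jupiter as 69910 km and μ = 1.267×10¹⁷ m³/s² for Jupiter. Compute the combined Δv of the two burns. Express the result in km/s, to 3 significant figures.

Δv_total ≈ 22.0 km/s

r₁ = 69910 + 4706 = 74616 km = 7.4616×10⁷ m.
r₂ = 69910 + 802700 = 872610 km = 8.7261×10⁸ m.
Transfer ellipse a_t = (r₁ + r₂)/2 = 4.736×10⁸ m.
At r₁: circular v_c1 = √(μ/r₁) = 41210 m/s; transfer-perijove v_p = √[μ(2/r₁ − 1/a_t)] = 55930 m/s.
Δv₁ = v_p − v_c1 = 14730 m/s.
At r₂: circular v_c2 = √(μ/r₂) = 12050 m/s; transfer-apojove v_a = √[μ(2/r₂ − 1/a_t)] = 4783 m/s.
Δv₂ = v_c2 − v_a = 7267 m/s.
Total Δv = Δv₁ + Δv₂ = 21990 m/s = 21.99 km/s.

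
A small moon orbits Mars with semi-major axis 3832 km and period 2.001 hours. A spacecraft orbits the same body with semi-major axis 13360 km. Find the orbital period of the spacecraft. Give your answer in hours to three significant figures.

T₂ ≈ 13.0 hours

Kepler's third law: T² ∝ a³, so T₂ = T₁ (a₂/a₁)^(3/2).
a₂/a₁ = 3.486, (a₂/a₁)^(3/2) = 6.510.
T₂ = 2.001 × 6.510 = 13.03 hours.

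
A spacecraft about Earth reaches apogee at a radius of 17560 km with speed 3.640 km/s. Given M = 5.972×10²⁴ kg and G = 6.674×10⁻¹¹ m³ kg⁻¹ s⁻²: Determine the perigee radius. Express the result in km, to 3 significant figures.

perigee radius ≈ 7240 km

μ = GM = 6.674×10⁻¹¹ × 5.972×10²⁴ = 3.986×10¹⁴ m³/s².
r_a = 1.756×10⁷ m.
Specific energy ε = v²/2 − μ/r = -1.607×10⁷ J/kg, so a = −μ/(2ε) = 1.240×10⁷ m.
The apsides satisfy r_p + r_a = 2a, so the perigee radius is 2a − r_a = 7.238×10⁶ m = 7237.7 km.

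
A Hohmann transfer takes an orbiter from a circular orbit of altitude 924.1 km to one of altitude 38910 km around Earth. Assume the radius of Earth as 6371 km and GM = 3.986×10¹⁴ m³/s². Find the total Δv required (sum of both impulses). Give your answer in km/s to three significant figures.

Δv_total ≈ 3.71 km/s

r₁ = 6371 + 924.1 = 7295.1 km = 7.2951×10⁶ m.
r₂ = 6371 + 38910 = 45281 km = 4.5281×10⁷ m.
Transfer ellipse a_t = (r₁ + r₂)/2 = 2.629×10⁷ m.
At r₁: circular v_c1 = √(μ/r₁) = 7392 m/s; transfer-perigee v_p = √[μ(2/r₁ − 1/a_t)] = 9701 m/s.
Δv₁ = v_p − v_c1 = 2309 m/s.
At r₂: circular v_c2 = √(μ/r₂) = 2967 m/s; transfer-apogee v_a = √[μ(2/r₂ − 1/a_t)] = 1563 m/s.
Δv₂ = v_c2 − v_a = 1404 m/s.
Total Δv = Δv₁ + Δv₂ = 3713 m/s = 3.713 km/s.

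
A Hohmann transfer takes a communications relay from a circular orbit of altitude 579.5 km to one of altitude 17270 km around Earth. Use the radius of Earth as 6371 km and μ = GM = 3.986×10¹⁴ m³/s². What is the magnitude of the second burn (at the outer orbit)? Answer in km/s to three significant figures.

r₁ = 6371 + 579.5 = 6950.5 km = 6.9505×10⁶ m.
r₂ = 6371 + 17270 = 23641 km = 2.3641×10⁷ m.
Transfer ellipse a_t = (r₁ + r₂)/2 = 1.530×10⁷ m.
At r₁: circular v_c1 = √(μ/r₁) = 7573 m/s; transfer-perigee v_p = √[μ(2/r₁ − 1/a_t)] = 9415 m/s.
At r₂: circular v_c2 = √(μ/r₂) = 4106 m/s; transfer-apogee v_a = √[μ(2/r₂ − 1/a_t)] = 2768 m/s.
Δv₂ = v_c2 − v_a = 1338 m/s.
= 1.338 km/s.

Δv ≈ 1.34 km/s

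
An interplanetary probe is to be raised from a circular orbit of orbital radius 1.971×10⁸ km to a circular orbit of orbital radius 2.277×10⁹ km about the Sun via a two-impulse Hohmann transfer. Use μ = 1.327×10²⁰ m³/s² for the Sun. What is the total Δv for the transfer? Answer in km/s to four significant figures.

Δv_total ≈ 13.84 km/s

r₁ = 1.971×10⁸ km = 1.971×10¹¹ m.
r₂ = 2.277×10⁹ km = 2.277×10¹² m.
Transfer ellipse a_t = (r₁ + r₂)/2 = 1.237×10¹² m.
At r₁: circular v_c1 = √(μ/r₁) = 25950 m/s; transfer-perihelion v_p = √[μ(2/r₁ − 1/a_t)] = 35200 m/s.
Δv₁ = v_p − v_c1 = 9256 m/s.
At r₂: circular v_c2 = √(μ/r₂) = 7634 m/s; transfer-aphelion v_a = √[μ(2/r₂ − 1/a_t)] = 3047 m/s.
Δv₂ = v_c2 − v_a = 4587 m/s.
Total Δv = Δv₁ + Δv₂ = 13840 m/s = 13.84 km/s.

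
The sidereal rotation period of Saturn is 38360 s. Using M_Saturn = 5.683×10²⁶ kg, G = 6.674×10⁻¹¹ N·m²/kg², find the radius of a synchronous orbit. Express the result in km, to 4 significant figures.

r_sync ≈ 1.122×10⁵ km

μ = GM = 6.674×10⁻¹¹ × 5.683×10²⁶ = 3.793×10¹⁶ m³/s².
A synchronous orbit has period T, so by Kepler's third law a = (μT²/4π²)^(1/3).
μT²/4π² = 3.793×10¹⁶ × (3.836×10⁴)² / 39.48 = 1.414×10²⁴ m³.
a = 1.122×10⁸ m = 1.1223×10⁵ km.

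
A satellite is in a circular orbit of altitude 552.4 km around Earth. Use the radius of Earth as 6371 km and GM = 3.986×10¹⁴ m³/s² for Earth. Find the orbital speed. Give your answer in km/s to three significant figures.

v ≈ 7.59 km/s

r = 6371 + 552.4 = 6923.4 km = 6.9234×10⁶ m.
For a circular orbit v = √(μ/r) = √(3.986×10¹⁴ / 6.923×10⁶) = √(5.757×10⁷) = 7588 m/s.
That is 7.588 km/s.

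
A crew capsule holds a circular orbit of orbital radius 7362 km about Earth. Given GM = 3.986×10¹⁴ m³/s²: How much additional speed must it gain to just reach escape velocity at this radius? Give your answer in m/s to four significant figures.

Δv ≈ 3048 m/s

r = 7362 km = 7.362×10⁶ m.
Circular speed v_c = √(μ/r) = 7358 m/s.
Escape speed v_esc = √(2μ/r) = √2 × v_c = 10410 m/s.
Δv = v_esc − v_c = 3048 m/s.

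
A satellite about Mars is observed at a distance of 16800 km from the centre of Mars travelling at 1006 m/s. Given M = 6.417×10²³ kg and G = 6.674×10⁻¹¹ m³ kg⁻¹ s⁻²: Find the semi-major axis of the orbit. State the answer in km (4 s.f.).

μ = GM = 6.674×10⁻¹¹ × 6.417×10²³ = 4.283×10¹³ m³/s².
r = 1.680×10⁷ m.
Vis-viva rearranged: 1/a = 2/r − v²/μ = 1.190×10⁻⁷ − 2.363×10⁻⁸ = 9.542×10⁻⁸ m⁻¹.
a = 1.048×10⁷ m = 10480 km.

a ≈ 10480 km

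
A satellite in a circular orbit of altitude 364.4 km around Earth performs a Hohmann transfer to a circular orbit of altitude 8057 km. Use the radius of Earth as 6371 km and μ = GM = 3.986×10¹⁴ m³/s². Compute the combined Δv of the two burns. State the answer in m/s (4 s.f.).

r₁ = 6371 + 364.4 = 6735.4 km = 6.7354×10⁶ m.
r₂ = 6371 + 8057 = 14428 km = 1.4428×10⁷ m.
Transfer ellipse a_t = (r₁ + r₂)/2 = 1.058×10⁷ m.
At r₁: circular v_c1 = √(μ/r₁) = 7693 m/s; transfer-perigee v_p = √[μ(2/r₁ − 1/a_t)] = 8983 m/s.
Δv₁ = v_p − v_c1 = 1290 m/s.
At r₂: circular v_c2 = √(μ/r₂) = 5256 m/s; transfer-apogee v_a = √[μ(2/r₂ − 1/a_t)] = 4193 m/s.
Δv₂ = v_c2 − v_a = 1063 m/s.
Total Δv = Δv₁ + Δv₂ = 2353 m/s.

Δv_total ≈ 2353 m/s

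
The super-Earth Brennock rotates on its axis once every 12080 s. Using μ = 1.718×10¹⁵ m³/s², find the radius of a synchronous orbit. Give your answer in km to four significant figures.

r_sync ≈ 18520 km

A synchronous orbit has period T, so by Kepler's third law a = (μT²/4π²)^(1/3).
μT²/4π² = 1.718×10¹⁵ × (1.208×10⁴)² / 39.48 = 6.350×10²¹ m³.
a = 1.852×10⁷ m = 18518 km.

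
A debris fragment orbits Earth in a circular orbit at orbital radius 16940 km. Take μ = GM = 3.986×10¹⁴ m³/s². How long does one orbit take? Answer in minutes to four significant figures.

r = 16940 km = 1.694×10⁷ m.
Kepler's third law: T = 2π√(r³/μ) = 2π√((1.694×10⁷)³ / 3.986×10¹⁴).
r³/μ = 1.220×10⁷ s², so T = 2π × 3.492×10³ = 2.194×10⁴ s.
Converting: 2.194×10⁴ s ÷ 60.00 = 365.7 minutes.

T ≈ 365.7 minutes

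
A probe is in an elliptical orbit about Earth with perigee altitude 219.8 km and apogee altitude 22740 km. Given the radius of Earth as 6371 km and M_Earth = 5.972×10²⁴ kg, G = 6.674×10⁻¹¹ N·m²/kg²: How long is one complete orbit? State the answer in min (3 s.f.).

μ = GM = 6.674×10⁻¹¹ × 5.972×10²⁴ = 3.986×10¹⁴ m³/s².
r_p = 6371 + 219.8 = 6590.8 km = 6.5908×10⁶ m.
r_a = 6371 + 22740 = 29111 km = 2.9111×10⁷ m.
Semi-major axis a = (r_p + r_a)/2 = (6590.8 + 29111)/2 = 17851 km = 1.785×10⁷ m.
By Kepler's third law T = 2π√(a³/μ) = 2π × 3.778×10³ = 2.374×10⁴ s.
= 395.6 min.

T ≈ 396 min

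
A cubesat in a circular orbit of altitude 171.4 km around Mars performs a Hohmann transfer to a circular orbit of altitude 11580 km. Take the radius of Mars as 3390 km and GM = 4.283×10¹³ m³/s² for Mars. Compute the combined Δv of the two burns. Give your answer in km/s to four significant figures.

Δv_total ≈ 1.583 km/s

r₁ = 3390 + 171.4 = 3561.4 km = 3.5614×10⁶ m.
r₂ = 3390 + 11580 = 14970 km = 1.4970×10⁷ m.
Transfer ellipse a_t = (r₁ + r₂)/2 = 9.266×10⁶ m.
At r₁: circular v_c1 = √(μ/r₁) = 3468 m/s; transfer-periapsis v_p = √[μ(2/r₁ − 1/a_t)] = 4408 m/s.
Δv₁ = v_p − v_c1 = 940.1 m/s.
At r₂: circular v_c2 = √(μ/r₂) = 1691 m/s; transfer-apoapsis v_a = √[μ(2/r₂ − 1/a_t)] = 1049 m/s.
Δv₂ = v_c2 − v_a = 642.8 m/s.
Total Δv = Δv₁ + Δv₂ = 1583 m/s = 1.583 km/s.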